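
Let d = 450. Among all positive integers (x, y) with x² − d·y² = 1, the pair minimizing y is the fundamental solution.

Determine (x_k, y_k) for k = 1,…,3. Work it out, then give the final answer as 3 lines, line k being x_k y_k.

19601 924
768398401 36222648
30122754096401 1420000245972

√450 = [21; 4,1,2,4,2,1,4,42, …], period ℓ=8 (even) → k=7
k=0  a_k=21  p_k/q_k = 21/1
…
k=3  a_k=2  p_k/q_k = 297/14
…
k=5  a_k=2  p_k/q_k = 2885/136
k=6  a_k=1  p_k/q_k = 4179/197
k=7  a_k=4  p_k/q_k = 19601/924
fundamental: x₁=19601, y₁=924  (since 384199201 − 450·853776 = 1)
(19601+924√450)^2 = 768398401 + 36222648√450
(19601+924√450)^3 = 30122754096401 + 1420000245972√450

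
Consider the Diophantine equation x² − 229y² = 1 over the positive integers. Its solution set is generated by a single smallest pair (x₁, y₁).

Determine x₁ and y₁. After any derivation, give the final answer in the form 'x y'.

√229 → a₀=15, period (7,1,1,7,30); ℓ=5 odd so k=9
i=0: a=15 ⇒ p=15, q=1
…
i=2: a=1 ⇒ p=121, q=8
…
i=6: a=7 ⇒ p=362399, q=23948
…
i=8: a=1 ⇒ p=776325, q=51301
i=9: a=7 ⇒ p=5848201, q=386460
→ (5848201, 386460).  Check: 5848201²=34201454936401, 229·386460²=34201454936400, difference 1.

5848201 386460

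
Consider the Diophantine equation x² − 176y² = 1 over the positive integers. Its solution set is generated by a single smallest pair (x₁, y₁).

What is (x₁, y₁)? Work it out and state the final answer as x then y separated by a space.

√176 = [13; 3,1,3,26, …], period ℓ=4 (even) → k=3
i=0: a=13 ⇒ p=13, q=1
i=1: a=3 ⇒ p=40, q=3
i=2: a=1 ⇒ p=53, q=4
i=3: a=3 ⇒ p=199, q=15
(x₁, y₁) = (199, 15);  199² − 176·15² = 1 ✓

199 15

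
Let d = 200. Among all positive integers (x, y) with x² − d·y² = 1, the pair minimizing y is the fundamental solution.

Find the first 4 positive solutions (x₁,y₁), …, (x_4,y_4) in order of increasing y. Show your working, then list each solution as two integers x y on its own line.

99 7
19601 1386
3880899 274421
768398401 54333972

√200 → a₀=14, period (7,28); ℓ=2 even so k=1
a_0=14:  p_0=14·1+0=14,  q_0=14·0+1=1
a_1=7:  p_1=7·14+1=99,  q_1=7·1+0=7
fundamental: x₁=99, y₁=7  (since 9801 − 200·49 = 1)
n=2: (99,7)∘(99,7) = (99·99+200·7·7, 99·7+7·99) = (19601,1386)
n=3: (19601,1386)∘(99,7) = (99·19601+200·7·1386, 99·1386+7·19601) = (3880899,274421)
n=4: (3880899,274421)∘(99,7) = (99·3880899+200·7·274421, 99·274421+7·3880899) = (768398401,54333972)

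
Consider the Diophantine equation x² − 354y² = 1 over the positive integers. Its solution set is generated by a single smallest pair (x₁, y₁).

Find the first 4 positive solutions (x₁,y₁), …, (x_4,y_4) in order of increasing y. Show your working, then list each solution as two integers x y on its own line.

258065 13716
133195088449 7079239080
68745981000924305 3653807666346684
35481863173873866451201 1885839750824434773840

d=354: √d = [18; 1,4,2,2,18,2,2,4,1,36] (ℓ=10, even), read p_9/q_9
i=0: a=18 ⇒ p=18, q=1
…
i=2: a=4 ⇒ p=94, q=5
i=3: a=2 ⇒ p=207, q=11
…
i=8: a=4 ⇒ p=210294, q=11177
i=9: a=1 ⇒ p=258065, q=13716
→ (258065, 13716).  Check: 258065²=66597544225, 354·13716²=66597544224, difference 1.
(258065+13716√354)^2 = 133195088449 + 7079239080√354
(258065+13716√354)^3 = 68745981000924305 + 3653807666346684√354
(258065+13716√354)^4 = 35481863173873866451201 + 1885839750824434773840√354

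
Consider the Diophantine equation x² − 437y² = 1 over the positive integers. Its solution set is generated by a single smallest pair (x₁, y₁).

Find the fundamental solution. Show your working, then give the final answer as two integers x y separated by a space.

4599 220

d=437: √d = [20; 1,9,2,9,1,40] (ℓ=6, even), read p_5/q_5
k=0  a_k=20  p_k/q_k = 20/1
k=1  a_k=1  p_k/q_k = 21/1
k=2  a_k=9  p_k/q_k = 209/10
…
k=4  a_k=9  p_k/q_k = 4160/199
k=5  a_k=1  p_k/q_k = 4599/220
(x₁, y₁) = (4599, 220);  4599² − 437·220² = 1 ✓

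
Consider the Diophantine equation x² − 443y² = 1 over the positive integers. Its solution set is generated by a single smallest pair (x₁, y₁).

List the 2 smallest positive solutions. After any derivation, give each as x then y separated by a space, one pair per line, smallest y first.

d=443: √d = [21; 21,42] (ℓ=2, even), read p_1/q_1
a_0=21:  p_0=21·1+0=21,  q_0=21·0+1=1
a_1=21:  p_1=21·21+1=442,  q_1=21·1+0=21
fundamental: x₁=442, y₁=21  (since 195364 − 443·441 = 1)
n=2: (442,21)∘(442,21) = (442·442+443·21·21, 442·21+21·442) = (390727,18564)

442 21
390727 18564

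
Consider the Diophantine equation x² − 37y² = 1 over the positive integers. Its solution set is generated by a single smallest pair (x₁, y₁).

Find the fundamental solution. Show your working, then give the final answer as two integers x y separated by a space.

√37 = [6; 12, …], period ℓ=1 (odd) → k=1
a_0=6:  p_0=6·1+0=6,  q_0=6·0+1=1
a_1=12:  p_1=12·6+1=73,  q_1=12·1+0=12
fundamental: x₁=73, y₁=12  (since 5329 − 37·144 = 1)

73 12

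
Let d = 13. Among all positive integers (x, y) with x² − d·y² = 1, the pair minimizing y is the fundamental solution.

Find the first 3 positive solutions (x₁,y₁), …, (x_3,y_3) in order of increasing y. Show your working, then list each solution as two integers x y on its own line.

d=13: √d = [3; 1,1,1,1,6] (ℓ=5, odd), read p_9/q_9
a_0=3:  p_0=3·1+0=3,  q_0=3·0+1=1
a_1=1:  p_1=1·3+1=4,  q_1=1·1+0=1
a_2=1:  p_2=1·4+3=7,  q_2=1·1+1=2
a_3=1:  p_3=1·7+4=11,  q_3=1·2+1=3
a_4=1:  p_4=1·11+7=18,  q_4=1·3+2=5
…
a_8=1:  p_8=1·256+137=393,  q_8=1·71+38=109
a_9=1:  p_9=1·393+256=649,  q_9=1·109+71=180
fundamental: x₁=649, y₁=180  (since 421201 − 13·32400 = 1)
n=2: (649,180)∘(649,180) = (649·649+13·180·180, 649·180+180·649) = (842401,233640)
n=3: (842401,233640)∘(649,180) = (649·842401+13·180·233640, 649·233640+180·842401) = (1093435849,303264540)

649 180
842401 233640
1093435849 303264540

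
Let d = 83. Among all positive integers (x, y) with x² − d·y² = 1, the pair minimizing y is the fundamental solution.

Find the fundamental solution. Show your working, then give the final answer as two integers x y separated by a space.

82 9

[9; 9,18] for √83; ℓ=2 ⇒ convergent index 1
step 0: (9, 1)  from 9·(1,0) + (0,1)
step 1: (82, 9)  from 9·(9,1) + (1,0)
(x₁, y₁) = (82, 9);  82² − 83·9² = 1 ✓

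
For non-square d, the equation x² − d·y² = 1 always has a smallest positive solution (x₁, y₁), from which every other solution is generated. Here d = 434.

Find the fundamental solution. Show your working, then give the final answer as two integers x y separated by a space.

√434 = [20; 1,4,1,40, …], period ℓ=4 (even) → k=3
step 0: (20, 1)  from 20·(1,0) + (0,1)
step 1: (21, 1)  from 1·(20,1) + (1,0)
step 2: (104, 5)  from 4·(21,1) + (20,1)
step 3: (125, 6)  from 1·(104,5) + (21,1)
→ (125, 6).  Check: 125²=15625, 434·6²=15624, difference 1.

125 6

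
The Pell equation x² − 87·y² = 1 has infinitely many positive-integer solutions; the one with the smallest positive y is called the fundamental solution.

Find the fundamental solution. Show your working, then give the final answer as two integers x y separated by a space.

√87 = [9; 3,18, …], period ℓ=2 (even) → k=1
k=0  a_k=9  p_k/q_k = 9/1
k=1  a_k=3  p_k/q_k = 28/3
→ (28, 3).  Check: 28²=784, 87·3²=783, difference 1.

28 3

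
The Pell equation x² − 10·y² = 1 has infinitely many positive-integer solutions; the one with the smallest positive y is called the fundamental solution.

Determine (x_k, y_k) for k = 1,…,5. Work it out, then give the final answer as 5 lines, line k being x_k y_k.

19 6
721 228
27379 8658
1039681 328776
39480499 12484830

[3; 6] for √10; ℓ=1 ⇒ convergent index 1
k=0  a_k=3  p_k/q_k = 3/1
k=1  a_k=6  p_k/q_k = 19/6
→ (19, 6).  Check: 19²=361, 10·6²=360, difference 1.
(19+6√10)^2 = 721 + 228√10
(19+6√10)^3 = 27379 + 8658√10
(19+6√10)^4 = 1039681 + 328776√10
(19+6√10)^5 = 39480499 + 12484830√10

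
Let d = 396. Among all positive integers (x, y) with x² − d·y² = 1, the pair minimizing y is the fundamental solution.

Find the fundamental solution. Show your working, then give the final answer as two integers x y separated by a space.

[19; 1,8,1,38] for √396; ℓ=4 ⇒ convergent index 3
k=0  a_k=19  p_k/q_k = 19/1
…
k=2  a_k=8  p_k/q_k = 179/9
k=3  a_k=1  p_k/q_k = 199/10
(x₁, y₁) = (199, 10);  199² − 396·10² = 1 ✓

199 10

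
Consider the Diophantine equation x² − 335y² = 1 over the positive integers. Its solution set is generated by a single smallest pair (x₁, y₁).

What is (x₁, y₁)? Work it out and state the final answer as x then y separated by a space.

604 33

√335 → a₀=18, period (3,3,3,36); ℓ=4 even so k=3
a_0=18:  p_0=18·1+0=18,  q_0=18·0+1=1
…
a_2=3:  p_2=3·55+18=183,  q_2=3·3+1=10
a_3=3:  p_3=3·183+55=604,  q_3=3·10+3=33
→ (604, 33).  Check: 604²=364816, 335·33²=364815, difference 1.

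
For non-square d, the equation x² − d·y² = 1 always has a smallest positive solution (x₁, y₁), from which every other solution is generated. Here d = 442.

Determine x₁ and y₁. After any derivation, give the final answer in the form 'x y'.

d=442: √d = [21; 42] (ℓ=1, odd), read p_1/q_1
k=0  a_k=21  p_k/q_k = 21/1
k=1  a_k=42  p_k/q_k = 883/42
fundamental: x₁=883, y₁=42  (since 779689 − 442·1764 = 1)

883 42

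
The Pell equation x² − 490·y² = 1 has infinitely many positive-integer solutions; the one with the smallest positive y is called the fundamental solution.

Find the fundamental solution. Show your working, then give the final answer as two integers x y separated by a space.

√490 = [22; 7,2,1,4,4,4,1,2,7,44, …], period ℓ=10 (even) → k=9
i=0: a=22 ⇒ p=22, q=1
i=1: a=7 ⇒ p=155, q=7
…
i=3: a=1 ⇒ p=487, q=22
i=4: a=4 ⇒ p=2280, q=103
i=5: a=4 ⇒ p=9607, q=434
i=6: a=4 ⇒ p=40708, q=1839
…
i=8: a=2 ⇒ p=141338, q=6385
i=9: a=7 ⇒ p=1039681, q=46968
(x₁, y₁) = (1039681, 46968);  1039681² − 490·46968² = 1 ✓

1039681 46968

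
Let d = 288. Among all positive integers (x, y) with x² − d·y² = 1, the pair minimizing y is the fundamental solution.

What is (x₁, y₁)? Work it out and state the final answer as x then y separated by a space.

[16; 1,32] for √288; ℓ=2 ⇒ convergent index 1
i=0: a=16 ⇒ p=16, q=1
i=1: a=1 ⇒ p=17, q=1
→ (17, 1).  Check: 17²=289, 288·1²=288, difference 1.

17 1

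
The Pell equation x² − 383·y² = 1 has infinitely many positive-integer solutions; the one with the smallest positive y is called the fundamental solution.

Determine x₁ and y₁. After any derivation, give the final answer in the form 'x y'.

18768 959

√383 = [19; 1,1,3,19,3,1,1,38, …], period ℓ=8 (even) → k=7
i=0: a=19 ⇒ p=19, q=1
i=1: a=1 ⇒ p=20, q=1
…
i=4: a=19 ⇒ p=2642, q=135
…
i=6: a=1 ⇒ p=10705, q=547
i=7: a=1 ⇒ p=18768, q=959
fundamental: x₁=18768, y₁=959  (since 352237824 − 383·919681 = 1)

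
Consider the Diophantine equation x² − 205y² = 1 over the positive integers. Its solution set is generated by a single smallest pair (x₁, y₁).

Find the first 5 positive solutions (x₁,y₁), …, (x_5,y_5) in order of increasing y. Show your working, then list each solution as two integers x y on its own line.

39689 2772
3150433441 220035816
250075105640009 17466002999676
19850461732342200961 1386416385888245712
1575689951139784122242249 110050959861571165127460

√205 → a₀=14, period (3,6,1,4,1,6,3,28); ℓ=8 even so k=7
i=0: a=14 ⇒ p=14, q=1
i=1: a=3 ⇒ p=43, q=3
i=2: a=6 ⇒ p=272, q=19
i=3: a=1 ⇒ p=315, q=22
i=4: a=4 ⇒ p=1532, q=107
i=5: a=1 ⇒ p=1847, q=129
i=6: a=6 ⇒ p=12614, q=881
i=7: a=3 ⇒ p=39689, q=2772
→ (39689, 2772).  Check: 39689²=1575216721, 205·2772²=1575216720, difference 1.
(x_2, y_2) = (39689·39689 + 205·2772·2772, 39689·2772 + 2772·39689) = (3150433441, 220035816)
(x_3, y_3) = (39689·3150433441 + 205·2772·220035816, 39689·220035816 + 2772·3150433441) = (250075105640009, 17466002999676)
(x_4, y_4) = (39689·250075105640009 + 205·2772·17466002999676, 39689·17466002999676 + 2772·250075105640009) = (19850461732342200961, 1386416385888245712)
(x_5, y_5) = (39689·19850461732342200961 + 205·2772·1386416385888245712, 39689·1386416385888245712 + 2772·19850461732342200961) = (1575689951139784122242249, 110050959861571165127460)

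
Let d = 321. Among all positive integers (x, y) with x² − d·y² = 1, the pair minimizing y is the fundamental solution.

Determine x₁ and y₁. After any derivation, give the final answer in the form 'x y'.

√321 → a₀=17, period (1,10,1,34); ℓ=4 even so k=3
i=0: a=17 ⇒ p=17, q=1
…
i=2: a=10 ⇒ p=197, q=11
i=3: a=1 ⇒ p=215, q=12
(x₁, y₁) = (215, 12);  215² − 321·12² = 1 ✓

215 12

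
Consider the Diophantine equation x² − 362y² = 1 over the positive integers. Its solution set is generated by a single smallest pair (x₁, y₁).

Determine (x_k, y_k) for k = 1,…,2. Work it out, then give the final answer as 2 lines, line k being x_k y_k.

√362 = [19; 38, …], period ℓ=1 (odd) → k=1
step 0: (19, 1)  from 19·(1,0) + (0,1)
step 1: (723, 38)  from 38·(19,1) + (1,0)
fundamental: x₁=723, y₁=38  (since 522729 − 362·1444 = 1)
k=2:  x_2 = 723·723+362·38·38 = 1045457,  y_2 = 723·38+38·723 = 54948

723 38
1045457 54948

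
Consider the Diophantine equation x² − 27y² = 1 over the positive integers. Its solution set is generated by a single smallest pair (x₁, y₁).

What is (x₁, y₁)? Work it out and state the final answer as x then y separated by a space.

√27 → a₀=5, period (5,10); ℓ=2 even so k=1
i=0: a=5 ⇒ p=5, q=1
i=1: a=5 ⇒ p=26, q=5
→ (26, 5).  Check: 26²=676, 27·5²=675, difference 1.

26 5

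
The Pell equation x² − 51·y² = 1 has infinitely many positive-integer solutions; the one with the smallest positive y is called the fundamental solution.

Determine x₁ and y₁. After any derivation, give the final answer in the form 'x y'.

50 7

[7; 7,14] for √51; ℓ=2 ⇒ convergent index 1
step 0: (7, 1)  from 7·(1,0) + (0,1)
step 1: (50, 7)  from 7·(7,1) + (1,0)
(x₁, y₁) = (50, 7);  50² − 51·7² = 1 ✓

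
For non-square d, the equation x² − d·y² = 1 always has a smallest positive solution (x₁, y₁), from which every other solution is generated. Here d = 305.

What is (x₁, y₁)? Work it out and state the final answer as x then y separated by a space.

√305 → a₀=17, period (2,6,2,34); ℓ=4 even so k=3
a_0=17:  p_0=17·1+0=17,  q_0=17·0+1=1
…
a_2=6:  p_2=6·35+17=227,  q_2=6·2+1=13
a_3=2:  p_3=2·227+35=489,  q_3=2·13+2=28
→ (489, 28).  Check: 489²=239121, 305·28²=239120, difference 1.

489 28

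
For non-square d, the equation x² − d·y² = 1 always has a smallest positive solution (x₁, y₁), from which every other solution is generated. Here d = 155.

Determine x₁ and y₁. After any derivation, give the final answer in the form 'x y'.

249 20

d=155: √d = [12; 2,4,2,24] (ℓ=4, even), read p_3/q_3
a_0=12:  p_0=12·1+0=12,  q_0=12·0+1=1
…
a_2=4:  p_2=4·25+12=112,  q_2=4·2+1=9
a_3=2:  p_3=2·112+25=249,  q_3=2·9+2=20
→ (249, 20).  Check: 249²=62001, 155·20²=62000, difference 1.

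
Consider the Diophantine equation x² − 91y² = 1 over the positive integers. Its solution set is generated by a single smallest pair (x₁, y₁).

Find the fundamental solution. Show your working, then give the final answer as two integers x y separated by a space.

[9; 1,1,5,1,5,1,1,18] for √91; ℓ=8 ⇒ convergent index 7
i=0: a=9 ⇒ p=9, q=1
i=1: a=1 ⇒ p=10, q=1
…
i=4: a=1 ⇒ p=124, q=13
i=5: a=5 ⇒ p=725, q=76
i=6: a=1 ⇒ p=849, q=89
i=7: a=1 ⇒ p=1574, q=165
(x₁, y₁) = (1574, 165);  1574² − 91·165² = 1 ✓

1574 165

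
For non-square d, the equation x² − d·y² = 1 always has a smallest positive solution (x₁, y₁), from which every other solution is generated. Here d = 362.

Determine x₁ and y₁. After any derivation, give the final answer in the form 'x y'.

d=362: √d = [19; 38] (ℓ=1, odd), read p_1/q_1
k=0  a_k=19  p_k/q_k = 19/1
k=1  a_k=38  p_k/q_k = 723/38
fundamental: x₁=723, y₁=38  (since 522729 − 362·1444 = 1)

723 38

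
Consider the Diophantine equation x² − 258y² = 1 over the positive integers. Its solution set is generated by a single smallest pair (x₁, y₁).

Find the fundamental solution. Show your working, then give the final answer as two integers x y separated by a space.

257 16

√258 = [16; 16,32, …], period ℓ=2 (even) → k=1
a_0=16:  p_0=16·1+0=16,  q_0=16·0+1=1
a_1=16:  p_1=16·16+1=257,  q_1=16·1+0=16
(x₁, y₁) = (257, 16);  257² − 258·16² = 1 ✓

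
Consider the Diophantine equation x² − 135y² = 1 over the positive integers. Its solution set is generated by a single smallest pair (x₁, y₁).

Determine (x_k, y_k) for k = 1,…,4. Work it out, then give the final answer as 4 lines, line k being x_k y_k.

244 21
119071 10248
58106404 5001003
28355806081 2440479216

√135 = [11; 1,1,1,1,1,1,1,22, …], period ℓ=8 (even) → k=7
a_0=11:  p_0=11·1+0=11,  q_0=11·0+1=1
a_1=1:  p_1=1·11+1=12,  q_1=1·1+0=1
a_2=1:  p_2=1·12+11=23,  q_2=1·1+1=2
a_3=1:  p_3=1·23+12=35,  q_3=1·2+1=3
…
a_6=1:  p_6=1·93+58=151,  q_6=1·8+5=13
a_7=1:  p_7=1·151+93=244,  q_7=1·13+8=21
fundamental: x₁=244, y₁=21  (since 59536 − 135·441 = 1)
(244+21√135)^2 = 119071 + 10248√135
(244+21√135)^3 = 58106404 + 5001003√135
(244+21√135)^4 = 28355806081 + 2440479216√135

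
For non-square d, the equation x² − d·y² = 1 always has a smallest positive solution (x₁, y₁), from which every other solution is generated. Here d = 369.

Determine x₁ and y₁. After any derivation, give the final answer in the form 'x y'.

d=369: √d = [19; 4,1,3,2,7,4,7,2,3,1,4,38] (ℓ=12, even), read p_11/q_11
i=0: a=19 ⇒ p=19, q=1
i=1: a=4 ⇒ p=77, q=4
…
i=5: a=7 ⇒ p=6147, q=320
i=6: a=4 ⇒ p=25414, q=1323
…
i=10: a=1 ⇒ p=1758061, q=91521
i=11: a=4 ⇒ p=8396801, q=437120
fundamental: x₁=8396801, y₁=437120  (since 70506267033601 − 369·191073894400 = 1)

8396801 437120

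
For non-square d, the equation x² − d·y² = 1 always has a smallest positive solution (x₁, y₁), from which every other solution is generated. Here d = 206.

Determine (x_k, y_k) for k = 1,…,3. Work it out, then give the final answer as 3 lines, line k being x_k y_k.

59535 4148
7088832449 493902360
844067279642895 58808954001052

[14; 2,1,5,14,5,1,2,28] for √206; ℓ=8 ⇒ convergent index 7
a_0=14:  p_0=14·1+0=14,  q_0=14·0+1=1
…
a_4=14:  p_4=14·244+43=3459,  q_4=14·17+3=241
a_5=5:  p_5=5·3459+244=17539,  q_5=5·241+17=1222
a_6=1:  p_6=1·17539+3459=20998,  q_6=1·1222+241=1463
a_7=2:  p_7=2·20998+17539=59535,  q_7=2·1463+1222=4148
(x₁, y₁) = (59535, 4148);  59535² − 206·4148² = 1 ✓
n=2: (59535,4148)∘(59535,4148) = (59535·59535+206·4148·4148, 59535·4148+4148·59535) = (7088832449,493902360)
n=3: (7088832449,493902360)∘(59535,4148) = (59535·7088832449+206·4148·493902360, 59535·493902360+4148·7088832449) = (844067279642895,58808954001052)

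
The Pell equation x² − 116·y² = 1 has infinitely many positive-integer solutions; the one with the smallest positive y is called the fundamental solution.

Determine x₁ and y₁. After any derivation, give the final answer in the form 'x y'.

9801 910

√116 = [10; 1,3,2,1,4,1,2,3,1,20, …], period ℓ=10 (even) → k=9
a_0=10:  p_0=10·1+0=10,  q_0=10·0+1=1
…
a_5=4:  p_5=4·140+97=657,  q_5=4·13+9=61
…
a_8=3:  p_8=3·2251+797=7550,  q_8=3·209+74=701
a_9=1:  p_9=1·7550+2251=9801,  q_9=1·701+209=910
(x₁, y₁) = (9801, 910);  9801² − 116·910² = 1 ✓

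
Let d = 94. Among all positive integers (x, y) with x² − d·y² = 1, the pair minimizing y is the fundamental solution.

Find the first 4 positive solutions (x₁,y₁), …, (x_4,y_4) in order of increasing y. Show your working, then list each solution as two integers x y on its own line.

2143295 221064
9187426914049 947610731760
39382732335491159615 4062018686654877336
168817626601983862467148801 17412208682026983028992480

[9; 1,2,3,1,1,…,2,1,18] for √94; ℓ=16 ⇒ convergent index 15
k=0  a_k=9  p_k/q_k = 9/1
k=1  a_k=1  p_k/q_k = 10/1
…
k=3  a_k=3  p_k/q_k = 97/10
…
k=6  a_k=5  p_k/q_k = 1241/128
k=7  a_k=1  p_k/q_k = 1464/151
k=8  a_k=8  p_k/q_k = 12953/1336
…
k=12  a_k=1  p_k/q_k = 184493/19029
…
k=14  a_k=2  p_k/q_k = 1490361/153719
k=15  a_k=1  p_k/q_k = 2143295/221064
fundamental: x₁=2143295, y₁=221064  (since 4593713457025 − 94·48869292096 = 1)
(x_2, y_2) = (2143295·2143295 + 94·221064·221064, 2143295·221064 + 221064·2143295) = (9187426914049, 947610731760)
(x_3, y_3) = (2143295·9187426914049 + 94·221064·947610731760, 2143295·947610731760 + 221064·9187426914049) = (39382732335491159615, 4062018686654877336)
(x_4, y_4) = (2143295·39382732335491159615 + 94·221064·4062018686654877336, 2143295·4062018686654877336 + 221064·39382732335491159615) = (168817626601983862467148801, 17412208682026983028992480)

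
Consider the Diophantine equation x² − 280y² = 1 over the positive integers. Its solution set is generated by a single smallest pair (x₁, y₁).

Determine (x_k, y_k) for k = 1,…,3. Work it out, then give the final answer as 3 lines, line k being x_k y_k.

251 15
126001 7530
63252251 3780045

[16; 1,2,1,2,1,32] for √280; ℓ=6 ⇒ convergent index 5
step 0: (16, 1)  from 16·(1,0) + (0,1)
…
step 3: (67, 4)  from 1·(50,3) + (17,1)
step 4: (184, 11)  from 2·(67,4) + (50,3)
step 5: (251, 15)  from 1·(184,11) + (67,4)
fundamental: x₁=251, y₁=15  (since 63001 − 280·225 = 1)
(x_2, y_2) = (251·251 + 280·15·15, 251·15 + 15·251) = (126001, 7530)
(x_3, y_3) = (251·126001 + 280·15·7530, 251·7530 + 15·126001) = (63252251, 3780045)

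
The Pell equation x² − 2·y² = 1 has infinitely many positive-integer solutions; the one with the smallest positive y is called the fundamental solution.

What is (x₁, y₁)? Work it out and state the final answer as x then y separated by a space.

[1; 2] for √2; ℓ=1 ⇒ convergent index 1
i=0: a=1 ⇒ p=1, q=1
i=1: a=2 ⇒ p=3, q=2
fundamental: x₁=3, y₁=2  (since 9 − 2·4 = 1)

3 2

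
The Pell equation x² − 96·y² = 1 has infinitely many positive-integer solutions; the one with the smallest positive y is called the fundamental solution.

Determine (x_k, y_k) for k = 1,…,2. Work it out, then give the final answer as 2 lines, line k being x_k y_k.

49 5
4801 490

d=96: √d = [9; 1,3,1,18] (ℓ=4, even), read p_3/q_3
a_0=9:  p_0=9·1+0=9,  q_0=9·0+1=1
a_1=1:  p_1=1·9+1=10,  q_1=1·1+0=1
a_2=3:  p_2=3·10+9=39,  q_2=3·1+1=4
a_3=1:  p_3=1·39+10=49,  q_3=1·4+1=5
(x₁, y₁) = (49, 5);  49² − 96·5² = 1 ✓
k=2:  x_2 = 49·49+96·5·5 = 4801,  y_2 = 49·5+5·49 = 490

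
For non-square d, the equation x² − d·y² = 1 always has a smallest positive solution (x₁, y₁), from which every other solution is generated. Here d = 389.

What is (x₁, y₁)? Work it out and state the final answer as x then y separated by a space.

3287049 166660

[19; 1,2,1,1,1,1,2,1,38] for √389; ℓ=9 ⇒ convergent index 17
i=0: a=19 ⇒ p=19, q=1
i=1: a=1 ⇒ p=20, q=1
i=2: a=2 ⇒ p=59, q=3
…
i=5: a=1 ⇒ p=217, q=11
i=6: a=1 ⇒ p=355, q=18
…
i=8: a=1 ⇒ p=1282, q=65
i=9: a=38 ⇒ p=49643, q=2517
i=10: a=1 ⇒ p=50925, q=2582
i=11: a=2 ⇒ p=151493, q=7681
i=12: a=1 ⇒ p=202418, q=10263
i=13: a=1 ⇒ p=353911, q=17944
i=14: a=1 ⇒ p=556329, q=28207
i=15: a=1 ⇒ p=910240, q=46151
i=16: a=2 ⇒ p=2376809, q=120509
i=17: a=1 ⇒ p=3287049, q=166660
fundamental: x₁=3287049, y₁=166660  (since 10804691128401 − 389·27775555600 = 1)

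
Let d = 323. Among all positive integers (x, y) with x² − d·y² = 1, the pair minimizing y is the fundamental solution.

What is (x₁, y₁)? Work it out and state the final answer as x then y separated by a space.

18 1

d=323: √d = [17; 1,34] (ℓ=2, even), read p_1/q_1
i=0: a=17 ⇒ p=17, q=1
i=1: a=1 ⇒ p=18, q=1
→ (18, 1).  Check: 18²=324, 323·1²=323, difference 1.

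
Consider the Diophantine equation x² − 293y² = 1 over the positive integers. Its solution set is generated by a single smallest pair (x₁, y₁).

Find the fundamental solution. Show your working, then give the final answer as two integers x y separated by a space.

d=293: √d = [17; 8,1,1,8,34] (ℓ=5, odd), read p_9/q_9
i=0: a=17 ⇒ p=17, q=1
i=1: a=8 ⇒ p=137, q=8
…
i=3: a=1 ⇒ p=291, q=17
i=4: a=8 ⇒ p=2482, q=145
i=5: a=34 ⇒ p=84679, q=4947
…
i=7: a=1 ⇒ p=764593, q=44668
i=8: a=1 ⇒ p=1444507, q=84389
i=9: a=8 ⇒ p=12320649, q=719780
→ (12320649, 719780).  Check: 12320649²=151798391781201, 293·719780²=151798391781200, difference 1.

12320649 719780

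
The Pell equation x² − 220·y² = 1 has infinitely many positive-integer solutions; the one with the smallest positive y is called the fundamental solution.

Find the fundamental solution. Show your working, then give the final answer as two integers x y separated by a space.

89 6

√220 = [14; 1,4,1,28, …], period ℓ=4 (even) → k=3
i=0: a=14 ⇒ p=14, q=1
i=1: a=1 ⇒ p=15, q=1
i=2: a=4 ⇒ p=74, q=5
i=3: a=1 ⇒ p=89, q=6
(x₁, y₁) = (89, 6);  89² − 220·6² = 1 ✓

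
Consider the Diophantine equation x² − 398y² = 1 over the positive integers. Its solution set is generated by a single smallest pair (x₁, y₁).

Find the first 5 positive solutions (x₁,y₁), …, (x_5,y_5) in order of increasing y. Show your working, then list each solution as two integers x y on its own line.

√398 = [19; 1,18,1,38, …], period ℓ=4 (even) → k=3
step 0: (19, 1)  from 19·(1,0) + (0,1)
…
step 2: (379, 19)  from 18·(20,1) + (19,1)
step 3: (399, 20)  from 1·(379,19) + (20,1)
(x₁, y₁) = (399, 20);  399² − 398·20² = 1 ✓
(399+20√398)^2 = 318401 + 15960√398
(399+20√398)^3 = 254083599 + 12736060√398
(399+20√398)^4 = 202758393601 + 10163359920√398
(399+20√398)^5 = 161800944009999 + 8110348480100√398

399 20
318401 15960
254083599 12736060
202758393601 10163359920
161800944009999 8110348480100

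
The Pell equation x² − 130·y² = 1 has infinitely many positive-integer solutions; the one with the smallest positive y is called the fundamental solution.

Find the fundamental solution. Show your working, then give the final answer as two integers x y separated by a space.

[11; 2,2,22] for √130; ℓ=3 ⇒ convergent index 5
a_0=11:  p_0=11·1+0=11,  q_0=11·0+1=1
…
a_4=2:  p_4=2·1277+57=2611,  q_4=2·112+5=229
a_5=2:  p_5=2·2611+1277=6499,  q_5=2·229+112=570
fundamental: x₁=6499, y₁=570  (since 42237001 − 130·324900 = 1)

6499 570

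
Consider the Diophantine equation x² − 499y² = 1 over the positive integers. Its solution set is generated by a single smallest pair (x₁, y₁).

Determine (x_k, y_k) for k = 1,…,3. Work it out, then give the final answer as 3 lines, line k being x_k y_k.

4490 201
40320199 1804980
362075382530 16208720199

[22; 2,1,21,1,2,44] for √499; ℓ=6 ⇒ convergent index 5
step 0: (22, 1)  from 22·(1,0) + (0,1)
…
step 4: (1519, 68)  from 1·(1452,65) + (67,3)
step 5: (4490, 201)  from 2·(1519,68) + (1452,65)
→ (4490, 201).  Check: 4490²=20160100, 499·201²=20160099, difference 1.
(4490+201√499)^2 = 40320199 + 1804980√499
(4490+201√499)^3 = 362075382530 + 16208720199√499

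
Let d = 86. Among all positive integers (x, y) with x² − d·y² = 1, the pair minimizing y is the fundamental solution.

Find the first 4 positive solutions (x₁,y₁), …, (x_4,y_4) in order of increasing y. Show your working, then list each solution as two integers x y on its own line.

√86 → a₀=9, period (3,1,1,1,8,1,1,1,3,18); ℓ=10 even so k=9
a_0=9:  p_0=9·1+0=9,  q_0=9·0+1=1
a_1=3:  p_1=3·9+1=28,  q_1=3·1+0=3
…
a_3=1:  p_3=1·37+28=65,  q_3=1·4+3=7
a_4=1:  p_4=1·65+37=102,  q_4=1·7+4=11
a_5=8:  p_5=8·102+65=881,  q_5=8·11+7=95
…
a_7=1:  p_7=1·983+881=1864,  q_7=1·106+95=201
a_8=1:  p_8=1·1864+983=2847,  q_8=1·201+106=307
a_9=3:  p_9=3·2847+1864=10405,  q_9=3·307+201=1122
→ (10405, 1122).  Check: 10405²=108264025, 86·1122²=108264024, difference 1.
k=2:  x_2 = 10405·10405+86·1122·1122 = 216528049,  y_2 = 10405·1122+1122·10405 = 23348820
k=3:  x_3 = 10405·216528049+86·1122·23348820 = 4505948689285,  y_3 = 10405·23348820+1122·216528049 = 485888943078
k=4:  x_4 = 10405·4505948689285+86·1122·485888943078 = 93768792007492801,  y_4 = 10405·485888943078+1122·4505948689285 = 10111348882104360

10405 1122
216528049 23348820
4505948689285 485888943078
93768792007492801 10111348882104360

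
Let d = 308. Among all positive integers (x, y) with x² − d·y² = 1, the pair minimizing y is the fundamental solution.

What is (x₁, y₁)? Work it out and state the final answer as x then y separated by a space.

[17; 1,1,4,1,1,34] for √308; ℓ=6 ⇒ convergent index 5
a_0=17:  p_0=17·1+0=17,  q_0=17·0+1=1
a_1=1:  p_1=1·17+1=18,  q_1=1·1+0=1
…
a_4=1:  p_4=1·158+35=193,  q_4=1·9+2=11
a_5=1:  p_5=1·193+158=351,  q_5=1·11+9=20
fundamental: x₁=351, y₁=20  (since 123201 − 308·400 = 1)

351 20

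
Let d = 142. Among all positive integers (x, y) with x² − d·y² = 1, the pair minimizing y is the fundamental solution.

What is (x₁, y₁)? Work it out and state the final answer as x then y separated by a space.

[11; 1,10,1,22] for √142; ℓ=4 ⇒ convergent index 3
i=0: a=11 ⇒ p=11, q=1
…
i=2: a=10 ⇒ p=131, q=11
i=3: a=1 ⇒ p=143, q=12
(x₁, y₁) = (143, 12);  143² − 142·12² = 1 ✓

143 12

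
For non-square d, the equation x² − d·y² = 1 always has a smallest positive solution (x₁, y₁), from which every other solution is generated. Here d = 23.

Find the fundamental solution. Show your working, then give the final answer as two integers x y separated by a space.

√23 = [4; 1,3,1,8, …], period ℓ=4 (even) → k=3
step 0: (4, 1)  from 4·(1,0) + (0,1)
step 1: (5, 1)  from 1·(4,1) + (1,0)
step 2: (19, 4)  from 3·(5,1) + (4,1)
step 3: (24, 5)  from 1·(19,4) + (5,1)
→ (24, 5).  Check: 24²=576, 23·5²=575, difference 1.

24 5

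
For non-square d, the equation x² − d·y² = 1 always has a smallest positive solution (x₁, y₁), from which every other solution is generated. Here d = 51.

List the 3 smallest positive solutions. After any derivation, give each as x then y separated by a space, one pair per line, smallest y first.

√51 = [7; 7,14, …], period ℓ=2 (even) → k=1
k=0  a_k=7  p_k/q_k = 7/1
k=1  a_k=7  p_k/q_k = 50/7
fundamental: x₁=50, y₁=7  (since 2500 − 51·49 = 1)
(50+7√51)^2 = 4999 + 700√51
(50+7√51)^3 = 499850 + 69993√51

50 7
4999 700
499850 69993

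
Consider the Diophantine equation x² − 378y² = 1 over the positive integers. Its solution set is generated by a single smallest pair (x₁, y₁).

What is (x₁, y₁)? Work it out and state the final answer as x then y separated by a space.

[19; 2,3,1,4,1,3,2,38] for √378; ℓ=8 ⇒ convergent index 7
step 0: (19, 1)  from 19·(1,0) + (0,1)
…
step 2: (136, 7)  from 3·(39,2) + (19,1)
…
step 4: (836, 43)  from 4·(175,9) + (136,7)
step 5: (1011, 52)  from 1·(836,43) + (175,9)
step 6: (3869, 199)  from 3·(1011,52) + (836,43)
step 7: (8749, 450)  from 2·(3869,199) + (1011,52)
fundamental: x₁=8749, y₁=450  (since 76545001 − 378·202500 = 1)

8749 450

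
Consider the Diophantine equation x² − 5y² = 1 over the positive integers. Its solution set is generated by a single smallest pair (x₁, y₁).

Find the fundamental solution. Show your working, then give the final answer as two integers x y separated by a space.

√5 = [2; 4, …], period ℓ=1 (odd) → k=1
a_0=2:  p_0=2·1+0=2,  q_0=2·0+1=1
a_1=4:  p_1=4·2+1=9,  q_1=4·1+0=4
fundamental: x₁=9, y₁=4  (since 81 − 5·16 = 1)

9 4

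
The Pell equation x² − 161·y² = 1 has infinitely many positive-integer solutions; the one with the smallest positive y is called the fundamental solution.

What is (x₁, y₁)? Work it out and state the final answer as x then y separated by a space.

11775 928

[12; 1,2,4,1,2,1,4,2,1,24] for √161; ℓ=10 ⇒ convergent index 9
k=0  a_k=12  p_k/q_k = 12/1
…
k=2  a_k=2  p_k/q_k = 38/3
k=3  a_k=4  p_k/q_k = 165/13
…
k=7  a_k=4  p_k/q_k = 3667/289
k=8  a_k=2  p_k/q_k = 8108/639
k=9  a_k=1  p_k/q_k = 11775/928
fundamental: x₁=11775, y₁=928  (since 138650625 − 161·861184 = 1)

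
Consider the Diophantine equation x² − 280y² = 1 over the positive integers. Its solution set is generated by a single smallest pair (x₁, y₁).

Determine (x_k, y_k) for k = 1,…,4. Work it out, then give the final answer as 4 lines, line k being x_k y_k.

d=280: √d = [16; 1,2,1,2,1,32] (ℓ=6, even), read p_5/q_5
a_0=16:  p_0=16·1+0=16,  q_0=16·0+1=1
a_1=1:  p_1=1·16+1=17,  q_1=1·1+0=1
a_2=2:  p_2=2·17+16=50,  q_2=2·1+1=3
a_3=1:  p_3=1·50+17=67,  q_3=1·3+1=4
a_4=2:  p_4=2·67+50=184,  q_4=2·4+3=11
a_5=1:  p_5=1·184+67=251,  q_5=1·11+4=15
(x₁, y₁) = (251, 15);  251² − 280·15² = 1 ✓
(251+15√280)^2 = 126001 + 7530√280
(251+15√280)^3 = 63252251 + 3780045√280
(251+15√280)^4 = 31752504001 + 1897575060√280

251 15
126001 7530
63252251 3780045
31752504001 1897575060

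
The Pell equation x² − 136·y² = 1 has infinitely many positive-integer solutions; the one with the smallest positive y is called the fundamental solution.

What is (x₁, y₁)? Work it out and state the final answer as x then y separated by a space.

35 3

√136 → a₀=11, period (1,1,1,22); ℓ=4 even so k=3
i=0: a=11 ⇒ p=11, q=1
i=1: a=1 ⇒ p=12, q=1
i=2: a=1 ⇒ p=23, q=2
i=3: a=1 ⇒ p=35, q=3
(x₁, y₁) = (35, 3);  35² − 136·3² = 1 ✓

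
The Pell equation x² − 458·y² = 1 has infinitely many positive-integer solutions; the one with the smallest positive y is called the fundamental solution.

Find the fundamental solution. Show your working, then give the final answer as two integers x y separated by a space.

[21; 2,2,42] for √458; ℓ=3 ⇒ convergent index 5
step 0: (21, 1)  from 21·(1,0) + (0,1)
step 1: (43, 2)  from 2·(21,1) + (1,0)
…
step 3: (4537, 212)  from 42·(107,5) + (43,2)
step 4: (9181, 429)  from 2·(4537,212) + (107,5)
step 5: (22899, 1070)  from 2·(9181,429) + (4537,212)
fundamental: x₁=22899, y₁=1070  (since 524364201 − 458·1144900 = 1)

22899 1070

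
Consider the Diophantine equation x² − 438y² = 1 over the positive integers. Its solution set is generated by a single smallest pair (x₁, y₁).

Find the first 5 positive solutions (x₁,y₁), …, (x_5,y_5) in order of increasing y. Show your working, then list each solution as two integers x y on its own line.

293 14
171697 8204
100614149 4807530
58959719617 2817204376
34550295081413 1650876956806

d=438: √d = [20; 1,12,1,40] (ℓ=4, even), read p_3/q_3
a_0=20:  p_0=20·1+0=20,  q_0=20·0+1=1
a_1=1:  p_1=1·20+1=21,  q_1=1·1+0=1
a_2=12:  p_2=12·21+20=272,  q_2=12·1+1=13
a_3=1:  p_3=1·272+21=293,  q_3=1·13+1=14
→ (293, 14).  Check: 293²=85849, 438·14²=85848, difference 1.
k=2:  x_2 = 293·293+438·14·14 = 171697,  y_2 = 293·14+14·293 = 8204
k=3:  x_3 = 293·171697+438·14·8204 = 100614149,  y_3 = 293·8204+14·171697 = 4807530
k=4:  x_4 = 293·100614149+438·14·4807530 = 58959719617,  y_4 = 293·4807530+14·100614149 = 2817204376
k=5:  x_5 = 293·58959719617+438·14·2817204376 = 34550295081413,  y_5 = 293·2817204376+14·58959719617 = 1650876956806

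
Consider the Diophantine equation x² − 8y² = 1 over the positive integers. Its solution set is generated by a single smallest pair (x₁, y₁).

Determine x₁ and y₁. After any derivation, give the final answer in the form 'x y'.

3 1

[2; 1,4] for √8; ℓ=2 ⇒ convergent index 1
k=0  a_k=2  p_k/q_k = 2/1
k=1  a_k=1  p_k/q_k = 3/1
fundamental: x₁=3, y₁=1  (since 9 − 8·1 = 1)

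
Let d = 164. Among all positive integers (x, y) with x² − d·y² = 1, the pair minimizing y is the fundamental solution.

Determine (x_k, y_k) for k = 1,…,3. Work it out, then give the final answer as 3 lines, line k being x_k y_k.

2049 160
8396801 655680
34410088449 2686976480

[12; 1,4,6,4,1,24] for √164; ℓ=6 ⇒ convergent index 5
a_0=12:  p_0=12·1+0=12,  q_0=12·0+1=1
…
a_3=6:  p_3=6·64+13=397,  q_3=6·5+1=31
a_4=4:  p_4=4·397+64=1652,  q_4=4·31+5=129
a_5=1:  p_5=1·1652+397=2049,  q_5=1·129+31=160
fundamental: x₁=2049, y₁=160  (since 4198401 − 164·25600 = 1)
k=2:  x_2 = 2049·2049+164·160·160 = 8396801,  y_2 = 2049·160+160·2049 = 655680
k=3:  x_3 = 2049·8396801+164·160·655680 = 34410088449,  y_3 = 2049·655680+160·8396801 = 2686976480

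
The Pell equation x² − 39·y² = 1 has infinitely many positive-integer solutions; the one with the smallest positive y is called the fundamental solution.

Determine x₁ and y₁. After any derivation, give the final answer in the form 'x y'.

25 4

√39 = [6; 4,12, …], period ℓ=2 (even) → k=1
a_0=6:  p_0=6·1+0=6,  q_0=6·0+1=1
a_1=4:  p_1=4·6+1=25,  q_1=4·1+0=4
fundamental: x₁=25, y₁=4  (since 625 − 39·16 = 1)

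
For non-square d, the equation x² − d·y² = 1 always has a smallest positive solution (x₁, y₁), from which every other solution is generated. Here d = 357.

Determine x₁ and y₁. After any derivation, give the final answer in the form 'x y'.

d=357: √d = [18; 1,8,2,8,1,36] (ℓ=6, even), read p_5/q_5
k=0  a_k=18  p_k/q_k = 18/1
k=1  a_k=1  p_k/q_k = 19/1
k=2  a_k=8  p_k/q_k = 170/9
…
k=4  a_k=8  p_k/q_k = 3042/161
k=5  a_k=1  p_k/q_k = 3401/180
→ (3401, 180).  Check: 3401²=11566801, 357·180²=11566800, difference 1.

3401 180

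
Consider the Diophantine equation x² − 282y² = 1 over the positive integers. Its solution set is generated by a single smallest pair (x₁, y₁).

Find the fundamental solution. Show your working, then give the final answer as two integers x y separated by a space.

√282 = [16; 1,3,1,4,1,3,1,32, …], period ℓ=8 (even) → k=7
a_0=16:  p_0=16·1+0=16,  q_0=16·0+1=1
…
a_6=3:  p_6=3·487+403=1864,  q_6=3·29+24=111
a_7=1:  p_7=1·1864+487=2351,  q_7=1·111+29=140
(x₁, y₁) = (2351, 140);  2351² − 282·140² = 1 ✓

2351 140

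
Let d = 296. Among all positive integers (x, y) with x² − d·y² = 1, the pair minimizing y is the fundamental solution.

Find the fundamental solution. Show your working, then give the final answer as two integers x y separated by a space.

3699 215

√296 = [17; 4,1,7,1,4,34, …], period ℓ=6 (even) → k=5
i=0: a=17 ⇒ p=17, q=1
i=1: a=4 ⇒ p=69, q=4
…
i=3: a=7 ⇒ p=671, q=39
i=4: a=1 ⇒ p=757, q=44
i=5: a=4 ⇒ p=3699, q=215
fundamental: x₁=3699, y₁=215  (since 13682601 − 296·46225 = 1)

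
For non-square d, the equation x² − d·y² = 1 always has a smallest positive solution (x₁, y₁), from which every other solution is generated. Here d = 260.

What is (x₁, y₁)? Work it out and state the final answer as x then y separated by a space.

129 8

√260 → a₀=16, period (8,32); ℓ=2 even so k=1
a_0=16:  p_0=16·1+0=16,  q_0=16·0+1=1
a_1=8:  p_1=8·16+1=129,  q_1=8·1+0=8
(x₁, y₁) = (129, 8);  129² − 260·8² = 1 ✓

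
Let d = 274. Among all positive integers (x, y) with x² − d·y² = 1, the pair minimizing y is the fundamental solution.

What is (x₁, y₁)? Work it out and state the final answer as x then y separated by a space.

3959299 239190

√274 = [16; 1,1,4,4,1,1,32, …], period ℓ=7 (odd) → k=13
k=0  a_k=16  p_k/q_k = 16/1
k=1  a_k=1  p_k/q_k = 17/1
k=2  a_k=1  p_k/q_k = 33/2
k=3  a_k=4  p_k/q_k = 149/9
…
k=5  a_k=1  p_k/q_k = 778/47
k=6  a_k=1  p_k/q_k = 1407/85
k=7  a_k=32  p_k/q_k = 45802/2767
…
k=9  a_k=1  p_k/q_k = 93011/5619
k=10  a_k=4  p_k/q_k = 419253/25328
…
k=12  a_k=1  p_k/q_k = 2189276/132259
k=13  a_k=1  p_k/q_k = 3959299/239190
fundamental: x₁=3959299, y₁=239190  (since 15676048571401 − 274·57211856100 = 1)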